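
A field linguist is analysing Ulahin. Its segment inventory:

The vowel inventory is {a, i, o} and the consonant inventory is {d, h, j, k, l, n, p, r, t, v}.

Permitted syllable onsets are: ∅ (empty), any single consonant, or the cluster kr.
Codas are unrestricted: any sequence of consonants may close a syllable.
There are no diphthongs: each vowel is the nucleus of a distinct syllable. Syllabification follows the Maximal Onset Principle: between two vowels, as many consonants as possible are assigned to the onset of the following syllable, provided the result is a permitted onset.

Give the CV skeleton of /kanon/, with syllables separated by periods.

CV.CVC

Vowels present: a, o; each is a nucleus, giving 2 syllables.
/a…o/ gap (V1→V2): just /n/ — single C goes to the following onset.
Syllabification: ka.non.
Mapping each syllable to C/V: /ka/ → CV, /non/ → CVC.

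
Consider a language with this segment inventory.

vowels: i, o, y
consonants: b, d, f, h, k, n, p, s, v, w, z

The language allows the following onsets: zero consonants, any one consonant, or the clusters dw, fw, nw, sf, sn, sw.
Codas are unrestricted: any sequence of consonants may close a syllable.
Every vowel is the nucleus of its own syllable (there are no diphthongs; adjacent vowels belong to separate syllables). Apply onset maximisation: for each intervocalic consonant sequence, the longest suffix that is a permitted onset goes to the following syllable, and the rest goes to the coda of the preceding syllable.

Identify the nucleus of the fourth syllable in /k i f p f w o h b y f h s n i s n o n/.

Vowels present: i, o, y, i, o; each is a nucleus, giving 5 syllables.
The fourth nucleus (vowel 4 from the left) is /i/.

i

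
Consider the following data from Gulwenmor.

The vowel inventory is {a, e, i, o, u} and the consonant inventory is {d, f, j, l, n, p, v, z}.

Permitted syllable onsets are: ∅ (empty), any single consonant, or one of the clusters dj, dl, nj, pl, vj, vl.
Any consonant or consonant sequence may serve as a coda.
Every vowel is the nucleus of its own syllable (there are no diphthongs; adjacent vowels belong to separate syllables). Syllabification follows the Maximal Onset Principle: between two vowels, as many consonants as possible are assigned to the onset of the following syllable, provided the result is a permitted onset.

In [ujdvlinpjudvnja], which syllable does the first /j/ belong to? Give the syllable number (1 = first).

1

The vowels are u, i, u, a — 4 nuclei, so 4 syllables.
σ1/σ2 boundary: /jdvl/; trying suffixes from longest down, /vl/ is the first permitted one, so coda /jd/ | onset /vl/.
σ2/σ3 boundary: /npj/ splits as /np/ + /j/ (/j/ is the longest suffix that is a licit onset).
σ3/σ4 boundary: cluster /dvnj/ — the longest permitted-onset suffix is /nj/; onset = /nj/, preceding coda = /dv/.
Syllabification: ujd.vlinp.judv.nja.
The first /j/ is in the coda of syllable 1 (/ujd/).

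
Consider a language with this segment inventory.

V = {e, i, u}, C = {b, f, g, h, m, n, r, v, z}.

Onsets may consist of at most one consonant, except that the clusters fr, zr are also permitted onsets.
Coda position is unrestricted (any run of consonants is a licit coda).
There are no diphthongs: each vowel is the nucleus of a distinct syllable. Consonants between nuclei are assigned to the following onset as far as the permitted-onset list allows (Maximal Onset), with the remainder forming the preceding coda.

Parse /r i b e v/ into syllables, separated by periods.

The vowels are i, e — 2 nuclei, so 2 syllables.
σ1/σ2 boundary: /b/ is a single consonant, so it becomes the next onset.

ri.bev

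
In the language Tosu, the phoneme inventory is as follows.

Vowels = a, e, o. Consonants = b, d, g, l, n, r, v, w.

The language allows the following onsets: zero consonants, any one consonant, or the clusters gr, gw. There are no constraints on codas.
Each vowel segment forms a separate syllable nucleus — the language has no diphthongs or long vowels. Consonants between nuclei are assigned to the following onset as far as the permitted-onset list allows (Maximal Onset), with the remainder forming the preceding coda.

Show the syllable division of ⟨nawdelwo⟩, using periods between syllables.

Nuclei (vowels): a, e, o → 3 syllables.
/a…e/ gap (V1→V2): /wd/ — longest licit onset from the right is /d/, leaving /w/ as coda.
/e…o/ gap (V2→V3): cluster /lw/ — the longest permitted-onset suffix is /w/; onset = /w/, preceding coda = /l/.

naw.del.wo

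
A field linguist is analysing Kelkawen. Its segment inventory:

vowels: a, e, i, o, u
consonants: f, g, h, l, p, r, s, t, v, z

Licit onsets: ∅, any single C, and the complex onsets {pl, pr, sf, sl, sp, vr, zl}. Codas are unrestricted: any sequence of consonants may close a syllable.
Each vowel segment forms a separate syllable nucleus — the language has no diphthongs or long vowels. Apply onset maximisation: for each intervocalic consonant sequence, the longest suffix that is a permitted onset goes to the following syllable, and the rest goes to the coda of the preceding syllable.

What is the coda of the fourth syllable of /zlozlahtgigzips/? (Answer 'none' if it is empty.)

The vowels are o, a, i, i — 4 nuclei, so 4 syllables.
V1 /o/ – V2 /a/: cluster /zl/ — /zl/ is itself a permitted onset, so the whole cluster goes right; preceding coda = ∅.
V2 /a/ – V3 /i/: cluster /htg/ — the longest permitted-onset suffix is /g/; onset = /g/, preceding coda = /ht/.
V3 /i/ – V4 /i/: /gz/; trying suffixes from longest down, /z/ is the first permitted one, so coda /g/ | onset /z/.
Putting it together: zlo.zlaht.gig.zips.
Syllable 4 is /zips/: onset /z/, nucleus /i/, coda /ps/.

ps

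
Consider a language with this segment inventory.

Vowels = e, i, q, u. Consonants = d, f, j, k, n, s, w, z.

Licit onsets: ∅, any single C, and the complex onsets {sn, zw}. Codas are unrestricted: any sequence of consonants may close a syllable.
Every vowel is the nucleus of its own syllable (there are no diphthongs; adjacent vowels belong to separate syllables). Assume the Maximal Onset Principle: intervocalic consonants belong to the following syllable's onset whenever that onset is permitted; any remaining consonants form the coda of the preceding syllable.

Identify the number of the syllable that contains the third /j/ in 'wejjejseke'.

Vowels present: e, e, e, e; each is a nucleus, giving 4 syllables.
V1 /e/ – V2 /e/: cluster /jj/ — the longest permitted-onset suffix is /j/; onset = /j/, preceding coda = /j/.
V2 /e/ – V3 /e/: cluster /js/ — the longest permitted-onset suffix is /s/; onset = /s/, preceding coda = /j/.
V3 /e/ – V4 /e/: /k/ → onset of the next syllable (single consonants are always licit onsets).
Syllabification: wej.jej.se.ke.
The third /j/ is in the coda of syllable 2 (/jej/).

2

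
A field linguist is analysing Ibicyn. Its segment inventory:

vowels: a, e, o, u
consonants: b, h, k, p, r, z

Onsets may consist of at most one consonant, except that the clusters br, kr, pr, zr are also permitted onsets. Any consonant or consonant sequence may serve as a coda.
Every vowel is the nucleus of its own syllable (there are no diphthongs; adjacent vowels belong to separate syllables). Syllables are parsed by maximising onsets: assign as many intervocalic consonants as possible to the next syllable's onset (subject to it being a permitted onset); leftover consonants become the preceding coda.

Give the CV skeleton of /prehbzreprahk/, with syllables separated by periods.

Nuclei (vowels): e, e, a → 3 syllables.
Between /e/ (V1) and /e/ (V2): /hbzr/ — longest licit onset from the right is /zr/, leaving /hb/ as coda.
Between /e/ (V2) and /a/ (V3): /pr/ — entire cluster is a permitted onset → onset /pr/, coda ∅.
Syllabification: prehb.zre.prahk.
Mapping each syllable to C/V: /prehb/ → CCVCC, /zre/ → CCV, /prahk/ → CCVCC.

CCVCC.CCV.CCVCC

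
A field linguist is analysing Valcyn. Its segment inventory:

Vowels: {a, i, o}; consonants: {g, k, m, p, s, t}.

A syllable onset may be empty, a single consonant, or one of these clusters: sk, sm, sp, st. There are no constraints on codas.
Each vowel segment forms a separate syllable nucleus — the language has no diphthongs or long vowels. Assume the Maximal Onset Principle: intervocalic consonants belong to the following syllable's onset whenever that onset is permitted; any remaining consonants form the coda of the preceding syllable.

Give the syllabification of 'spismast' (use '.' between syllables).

Nuclei (vowels): i, a → 2 syllables.
/i…a/ gap (V1→V2): /sm/ — entire cluster is a permitted onset → onset /sm/, coda ∅.

spi.smast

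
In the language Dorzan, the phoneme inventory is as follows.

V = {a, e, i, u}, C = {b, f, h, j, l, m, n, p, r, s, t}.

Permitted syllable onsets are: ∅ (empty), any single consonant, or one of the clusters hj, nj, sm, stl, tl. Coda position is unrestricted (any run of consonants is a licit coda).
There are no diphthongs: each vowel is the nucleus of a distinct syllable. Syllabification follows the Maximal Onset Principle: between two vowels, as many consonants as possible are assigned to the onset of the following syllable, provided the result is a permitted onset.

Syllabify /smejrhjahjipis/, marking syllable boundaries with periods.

smejr.hja.hji.pis

Vowels present: e, a, i, i; each is a nucleus, giving 4 syllables.
V1 /e/ – V2 /a/: /jrhj/ — longest licit onset from the right is /hj/, leaving /jr/ as coda.
V2 /a/ – V3 /i/: cluster /hj/ — /hj/ is itself a permitted onset, so the whole cluster goes right; preceding coda = ∅.
V3 /i/ – V4 /i/: /p/ is a single consonant, so it becomes the next onset.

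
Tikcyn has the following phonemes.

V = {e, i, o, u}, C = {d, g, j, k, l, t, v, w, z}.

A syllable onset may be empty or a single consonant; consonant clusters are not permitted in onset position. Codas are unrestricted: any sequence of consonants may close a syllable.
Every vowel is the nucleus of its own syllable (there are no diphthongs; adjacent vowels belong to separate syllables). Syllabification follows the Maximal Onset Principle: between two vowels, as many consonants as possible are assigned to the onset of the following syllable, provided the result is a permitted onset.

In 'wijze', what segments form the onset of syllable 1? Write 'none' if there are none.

Vowels present: i, e; each is a nucleus, giving 2 syllables.
/i…e/ gap (V1→V2): /jz/ — longest licit onset from the right is /z/, leaving /j/ as coda.
Syllabification: wij.ze.
Syllable 1 is /wij/: onset /w/, nucleus /i/, coda /j/.

w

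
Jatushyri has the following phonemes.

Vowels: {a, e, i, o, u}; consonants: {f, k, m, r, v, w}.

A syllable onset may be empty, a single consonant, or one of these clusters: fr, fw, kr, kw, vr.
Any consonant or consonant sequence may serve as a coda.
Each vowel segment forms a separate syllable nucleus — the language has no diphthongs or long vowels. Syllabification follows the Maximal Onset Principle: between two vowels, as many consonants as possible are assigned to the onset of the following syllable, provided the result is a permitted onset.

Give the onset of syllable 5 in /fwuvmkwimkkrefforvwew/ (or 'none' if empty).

Nuclei (vowels): u, i, e, o, e → 5 syllables.
V1 /u/ – V2 /i/: /vmkw/ — longest licit onset from the right is /kw/, leaving /vm/ as coda.
V2 /i/ – V3 /e/: /mkkr/; trying suffixes from longest down, /kr/ is the first permitted one, so coda /mk/ | onset /kr/.
V3 /e/ – V4 /o/: cluster /ff/ — the longest permitted-onset suffix is /f/; onset = /f/, preceding coda = /f/.
V4 /o/ – V5 /e/: /rvw/; trying suffixes from longest down, /w/ is the first permitted one, so coda /rv/ | onset /w/.
Result: fwuvm.kwimk.kref.forv.wew.
Syllable 5 is /wew/: onset /w/, nucleus /e/, coda /w/.

w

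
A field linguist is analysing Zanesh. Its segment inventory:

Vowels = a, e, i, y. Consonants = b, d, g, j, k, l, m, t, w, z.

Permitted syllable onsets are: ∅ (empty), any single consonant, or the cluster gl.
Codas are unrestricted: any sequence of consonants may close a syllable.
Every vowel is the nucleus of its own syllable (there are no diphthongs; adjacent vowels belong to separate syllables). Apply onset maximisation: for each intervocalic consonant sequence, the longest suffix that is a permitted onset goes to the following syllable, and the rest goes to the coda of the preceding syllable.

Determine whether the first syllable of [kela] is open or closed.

open

The vowels are e, a — 2 nuclei, so 2 syllables.
V1 /e/ – V2 /a/: /l/ is a single consonant, so it becomes the next onset.
Putting it together: ke.la.
Syllable 1 is /ke/; it ends in its nucleus with no coda, so it is open.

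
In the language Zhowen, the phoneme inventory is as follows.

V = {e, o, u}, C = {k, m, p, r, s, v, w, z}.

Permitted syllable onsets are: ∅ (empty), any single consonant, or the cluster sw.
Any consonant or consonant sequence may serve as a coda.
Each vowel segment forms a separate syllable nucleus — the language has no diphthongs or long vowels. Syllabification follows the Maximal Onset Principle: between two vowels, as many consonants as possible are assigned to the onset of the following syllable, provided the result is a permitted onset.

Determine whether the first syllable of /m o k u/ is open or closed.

The vowels are o, u — 2 nuclei, so 2 syllables.
Between /o/ (V1) and /u/ (V2): just /k/ — single C goes to the following onset.
So the parse is mo.ku.
Syllable 1 is /mo/; it ends in its nucleus with no coda, so it is open.

open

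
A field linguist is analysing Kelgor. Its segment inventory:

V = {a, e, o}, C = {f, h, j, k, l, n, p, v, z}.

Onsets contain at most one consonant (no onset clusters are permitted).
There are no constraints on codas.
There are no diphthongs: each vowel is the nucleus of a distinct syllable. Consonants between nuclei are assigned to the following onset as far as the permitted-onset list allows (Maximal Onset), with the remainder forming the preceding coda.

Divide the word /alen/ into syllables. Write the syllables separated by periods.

a.len

The vowels are a, e — 2 nuclei, so 2 syllables.
V1 /a/ – V2 /e/: /l/ is a single consonant, so it becomes the next onset.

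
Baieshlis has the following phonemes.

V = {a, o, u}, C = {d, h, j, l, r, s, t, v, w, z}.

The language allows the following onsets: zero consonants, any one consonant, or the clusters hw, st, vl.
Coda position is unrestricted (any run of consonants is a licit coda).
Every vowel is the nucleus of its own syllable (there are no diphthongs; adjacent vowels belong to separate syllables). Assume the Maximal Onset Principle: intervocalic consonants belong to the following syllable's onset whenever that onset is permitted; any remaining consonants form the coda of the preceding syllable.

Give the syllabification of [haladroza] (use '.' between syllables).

ha.lad.ro.za

The vowels are a, a, o, a — 4 nuclei, so 4 syllables.
σ1/σ2 boundary: /l/ → onset of the next syllable (single consonants are always licit onsets).
σ2/σ3 boundary: /dr/; trying suffixes from longest down, /r/ is the first permitted one, so coda /d/ | onset /r/.
σ3/σ4 boundary: /z/ is a single consonant, so it becomes the next onset.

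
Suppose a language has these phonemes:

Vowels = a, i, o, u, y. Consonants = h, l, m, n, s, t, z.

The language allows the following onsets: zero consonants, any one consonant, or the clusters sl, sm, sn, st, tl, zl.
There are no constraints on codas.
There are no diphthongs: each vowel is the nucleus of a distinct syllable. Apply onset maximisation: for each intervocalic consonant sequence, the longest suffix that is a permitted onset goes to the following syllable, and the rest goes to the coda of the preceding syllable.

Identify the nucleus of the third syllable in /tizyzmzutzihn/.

u

Vowels present: i, y, u, i; each is a nucleus, giving 4 syllables.
The third nucleus (vowel 3 from the left) is /u/.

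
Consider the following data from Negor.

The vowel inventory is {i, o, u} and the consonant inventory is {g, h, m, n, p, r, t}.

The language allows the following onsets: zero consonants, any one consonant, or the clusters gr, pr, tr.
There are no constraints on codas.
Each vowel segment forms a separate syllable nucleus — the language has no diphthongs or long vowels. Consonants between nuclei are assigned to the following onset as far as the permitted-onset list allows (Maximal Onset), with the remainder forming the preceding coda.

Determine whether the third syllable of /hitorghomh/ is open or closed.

closed

The vowels are i, o, o — 3 nuclei, so 3 syllables.
σ1/σ2 boundary: /t/ is a single consonant, so it becomes the next onset.
σ2/σ3 boundary: cluster /rgh/ — the longest permitted-onset suffix is /h/; onset = /h/, preceding coda = /rg/.
So the parse is hi.torg.homh.
Syllable 3 is /homh/ with coda /mh/, so it is closed.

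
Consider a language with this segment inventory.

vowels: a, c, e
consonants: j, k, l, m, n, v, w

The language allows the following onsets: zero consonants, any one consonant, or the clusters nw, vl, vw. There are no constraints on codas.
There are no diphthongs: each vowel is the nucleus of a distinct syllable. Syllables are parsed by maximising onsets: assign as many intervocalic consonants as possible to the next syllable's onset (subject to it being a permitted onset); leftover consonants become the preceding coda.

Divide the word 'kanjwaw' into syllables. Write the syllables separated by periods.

kanj.waw

Vowels present: a, a; each is a nucleus, giving 2 syllables.
σ1/σ2 boundary: /njw/ — longest licit onset from the right is /w/, leaving /nj/ as coda.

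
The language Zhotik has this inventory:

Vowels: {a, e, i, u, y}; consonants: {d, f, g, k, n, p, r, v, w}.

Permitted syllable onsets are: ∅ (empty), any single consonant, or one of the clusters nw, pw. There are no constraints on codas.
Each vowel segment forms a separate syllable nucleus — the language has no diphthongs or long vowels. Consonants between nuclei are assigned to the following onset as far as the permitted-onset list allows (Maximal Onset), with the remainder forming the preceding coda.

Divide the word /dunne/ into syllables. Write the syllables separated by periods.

The vowels are u, e — 2 nuclei, so 2 syllables.
/u…e/ gap (V1→V2): /nn/ — longest licit onset from the right is /n/, leaving /n/ as coda.

dun.ne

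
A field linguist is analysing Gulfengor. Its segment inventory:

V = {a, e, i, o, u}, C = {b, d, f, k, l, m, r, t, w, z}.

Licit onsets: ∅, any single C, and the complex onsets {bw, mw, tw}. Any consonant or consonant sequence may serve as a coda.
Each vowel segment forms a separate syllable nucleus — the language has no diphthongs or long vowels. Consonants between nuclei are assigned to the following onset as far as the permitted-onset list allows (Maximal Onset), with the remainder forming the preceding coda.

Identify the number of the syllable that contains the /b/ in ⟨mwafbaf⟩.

The vowels are a, a — 2 nuclei, so 2 syllables.
σ1/σ2 boundary: /fb/; trying suffixes from longest down, /b/ is the first permitted one, so coda /f/ | onset /b/.
Putting it together: mwaf.baf.
The /b/ is in the onset of syllable 2 (/baf/).

2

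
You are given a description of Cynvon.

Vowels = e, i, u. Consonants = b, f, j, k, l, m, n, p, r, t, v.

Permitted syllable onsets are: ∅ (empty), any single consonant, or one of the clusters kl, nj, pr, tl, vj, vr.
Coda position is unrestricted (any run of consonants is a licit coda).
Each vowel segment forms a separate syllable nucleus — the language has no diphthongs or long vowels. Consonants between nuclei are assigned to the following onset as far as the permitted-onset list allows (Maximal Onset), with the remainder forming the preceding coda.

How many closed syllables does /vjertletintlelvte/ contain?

Nuclei (vowels): e, e, i, e, e → 5 syllables.
V1 /e/ – V2 /e/: /rtl/ splits as /r/ + /tl/ (/tl/ is the longest suffix that is a licit onset).
V2 /e/ – V3 /i/: /t/ is a single consonant, so it becomes the next onset.
V3 /i/ – V4 /e/: /ntl/ — longest licit onset from the right is /tl/, leaving /n/ as coda.
V4 /e/ – V5 /e/: /lvt/; trying suffixes from longest down, /t/ is the first permitted one, so coda /lv/ | onset /t/.
Putting it together: vjer.tle.tin.tlelv.te.
Classifying each syllable: /vjer/ (closed), /tle/ (open), /tin/ (closed), /tlelv/ (closed), /te/ (open).
Closed syllables: 3.

3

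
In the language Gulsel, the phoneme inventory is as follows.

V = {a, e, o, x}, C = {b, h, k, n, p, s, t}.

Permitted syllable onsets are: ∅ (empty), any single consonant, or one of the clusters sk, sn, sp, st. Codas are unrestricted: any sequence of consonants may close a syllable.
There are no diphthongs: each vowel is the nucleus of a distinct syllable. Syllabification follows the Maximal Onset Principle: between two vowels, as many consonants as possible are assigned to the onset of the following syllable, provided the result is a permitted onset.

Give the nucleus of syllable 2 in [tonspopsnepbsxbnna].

Nuclei (vowels): o, o, e, x, a → 5 syllables.
The second nucleus (vowel 2 from the left) is /o/.

o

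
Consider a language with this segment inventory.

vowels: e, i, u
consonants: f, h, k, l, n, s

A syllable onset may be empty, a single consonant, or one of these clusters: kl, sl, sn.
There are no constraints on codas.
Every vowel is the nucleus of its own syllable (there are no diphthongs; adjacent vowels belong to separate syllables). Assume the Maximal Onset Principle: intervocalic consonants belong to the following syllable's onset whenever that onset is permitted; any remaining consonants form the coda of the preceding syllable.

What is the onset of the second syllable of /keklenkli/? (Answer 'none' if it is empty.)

kl

The vowels are e, e, i — 3 nuclei, so 3 syllables.
V1 /e/ – V2 /e/: /kl/ is a licit onset in full, so it all attaches to the next syllable.
V2 /e/ – V3 /i/: /nkl/ splits as /n/ + /kl/ (/kl/ is the longest suffix that is a licit onset).
So the parse is ke.klen.kli.
Syllable 2 is /klen/: onset /kl/, nucleus /e/, coda /n/.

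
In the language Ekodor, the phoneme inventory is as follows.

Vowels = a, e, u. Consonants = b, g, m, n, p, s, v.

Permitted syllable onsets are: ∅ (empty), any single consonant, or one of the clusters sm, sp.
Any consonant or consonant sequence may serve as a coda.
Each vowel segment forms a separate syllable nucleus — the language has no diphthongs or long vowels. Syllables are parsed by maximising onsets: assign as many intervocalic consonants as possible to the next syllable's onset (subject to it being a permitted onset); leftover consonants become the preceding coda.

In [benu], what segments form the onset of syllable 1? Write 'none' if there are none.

Nuclei (vowels): e, u → 2 syllables.
/e…u/ gap (V1→V2): just /n/ — single C goes to the following onset.
Putting it together: be.nu.
Syllable 1 is /be/: onset /b/, nucleus /e/, coda ∅.

b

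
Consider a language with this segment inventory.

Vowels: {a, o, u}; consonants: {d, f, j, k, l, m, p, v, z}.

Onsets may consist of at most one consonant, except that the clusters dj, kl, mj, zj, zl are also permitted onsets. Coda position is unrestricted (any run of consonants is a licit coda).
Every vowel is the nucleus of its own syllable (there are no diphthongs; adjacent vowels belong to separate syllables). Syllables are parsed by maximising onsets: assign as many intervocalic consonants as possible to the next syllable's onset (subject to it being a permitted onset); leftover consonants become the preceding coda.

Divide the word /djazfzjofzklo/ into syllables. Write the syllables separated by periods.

Nuclei (vowels): a, o, o → 3 syllables.
σ1/σ2 boundary: /zfzj/ — longest licit onset from the right is /zj/, leaving /zf/ as coda.
σ2/σ3 boundary: /fzkl/ splits as /fz/ + /kl/ (/kl/ is the longest suffix that is a licit onset).

djazf.zjofz.klo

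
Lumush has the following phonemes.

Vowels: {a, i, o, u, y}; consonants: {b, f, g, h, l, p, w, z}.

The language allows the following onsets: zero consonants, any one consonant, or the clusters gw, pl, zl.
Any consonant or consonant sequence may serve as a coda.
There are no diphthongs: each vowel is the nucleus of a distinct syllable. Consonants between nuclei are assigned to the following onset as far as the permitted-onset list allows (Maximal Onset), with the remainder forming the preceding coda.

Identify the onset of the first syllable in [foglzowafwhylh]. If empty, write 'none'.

The vowels are o, o, a, y — 4 nuclei, so 4 syllables.
/o…o/ gap (V1→V2): /glz/; trying suffixes from longest down, /z/ is the first permitted one, so coda /gl/ | onset /z/.
/o…a/ gap (V2→V3): /w/ → onset of the next syllable (single consonants are always licit onsets).
/a…y/ gap (V3→V4): cluster /fwh/ — the longest permitted-onset suffix is /h/; onset = /h/, preceding coda = /fw/.
Result: fogl.zo.wafw.hylh.
Syllable 1 is /fogl/: onset /f/, nucleus /o/, coda /gl/.

f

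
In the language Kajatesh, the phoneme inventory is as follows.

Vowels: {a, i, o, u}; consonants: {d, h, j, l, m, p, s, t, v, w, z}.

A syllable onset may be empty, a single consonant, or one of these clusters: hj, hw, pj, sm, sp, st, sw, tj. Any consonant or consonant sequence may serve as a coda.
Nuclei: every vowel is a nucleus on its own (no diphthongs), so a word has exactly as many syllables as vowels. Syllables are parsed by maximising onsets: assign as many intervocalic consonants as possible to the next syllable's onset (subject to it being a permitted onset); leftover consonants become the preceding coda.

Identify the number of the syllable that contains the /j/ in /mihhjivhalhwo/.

2

The vowels are i, i, a, o — 4 nuclei, so 4 syllables.
/i…i/ gap (V1→V2): /hhj/ splits as /h/ + /hj/ (/hj/ is the longest suffix that is a licit onset).
/i…a/ gap (V2→V3): cluster /vh/ — the longest permitted-onset suffix is /h/; onset = /h/, preceding coda = /v/.
/a…o/ gap (V3→V4): /lhw/ — longest licit onset from the right is /hw/, leaving /l/ as coda.
Syllabification: mih.hjiv.hal.hwo.
The /j/ is in the onset of syllable 2 (/hjiv/).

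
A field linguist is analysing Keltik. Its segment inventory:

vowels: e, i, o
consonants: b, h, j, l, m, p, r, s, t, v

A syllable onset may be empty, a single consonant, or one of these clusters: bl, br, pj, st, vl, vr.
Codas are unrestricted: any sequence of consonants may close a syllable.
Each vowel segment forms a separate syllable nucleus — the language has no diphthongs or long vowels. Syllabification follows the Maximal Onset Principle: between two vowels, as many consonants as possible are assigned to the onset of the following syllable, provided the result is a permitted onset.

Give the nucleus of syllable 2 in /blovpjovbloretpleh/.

o

The vowels are o, o, o, e, e — 5 nuclei, so 5 syllables.
The second nucleus (vowel 2 from the left) is /o/.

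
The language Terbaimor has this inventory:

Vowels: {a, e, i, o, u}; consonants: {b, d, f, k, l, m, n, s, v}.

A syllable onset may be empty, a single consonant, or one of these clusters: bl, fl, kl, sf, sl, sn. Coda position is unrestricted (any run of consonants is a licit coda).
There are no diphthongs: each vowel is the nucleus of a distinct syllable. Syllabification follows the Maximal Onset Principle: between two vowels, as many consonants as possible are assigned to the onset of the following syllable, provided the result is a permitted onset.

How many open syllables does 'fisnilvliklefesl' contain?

The vowels are i, i, i, e, e — 5 nuclei, so 5 syllables.
/i…i/ gap (V1→V2): /sn/ — entire cluster is a permitted onset → onset /sn/, coda ∅.
/i…i/ gap (V2→V3): cluster /lvl/ — the longest permitted-onset suffix is /l/; onset = /l/, preceding coda = /lv/.
/i…e/ gap (V3→V4): /kl/ is a licit onset in full, so it all attaches to the next syllable.
/e…e/ gap (V4→V5): /f/ is a single consonant, so it becomes the next onset.
So the parse is fi.snilv.li.kle.fesl.
Classifying each syllable: /fi/ (open), /snilv/ (closed), /li/ (open), /kle/ (open), /fesl/ (closed).
Open syllables: 3.

3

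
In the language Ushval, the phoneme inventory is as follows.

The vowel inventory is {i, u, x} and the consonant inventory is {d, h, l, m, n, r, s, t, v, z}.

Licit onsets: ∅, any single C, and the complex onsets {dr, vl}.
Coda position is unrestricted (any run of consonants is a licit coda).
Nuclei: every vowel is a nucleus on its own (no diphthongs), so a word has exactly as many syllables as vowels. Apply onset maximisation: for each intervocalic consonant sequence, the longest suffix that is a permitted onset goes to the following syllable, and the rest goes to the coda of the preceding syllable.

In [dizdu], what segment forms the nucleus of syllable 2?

u

Nuclei (vowels): i, u → 2 syllables.
The second nucleus (vowel 2 from the left) is /u/.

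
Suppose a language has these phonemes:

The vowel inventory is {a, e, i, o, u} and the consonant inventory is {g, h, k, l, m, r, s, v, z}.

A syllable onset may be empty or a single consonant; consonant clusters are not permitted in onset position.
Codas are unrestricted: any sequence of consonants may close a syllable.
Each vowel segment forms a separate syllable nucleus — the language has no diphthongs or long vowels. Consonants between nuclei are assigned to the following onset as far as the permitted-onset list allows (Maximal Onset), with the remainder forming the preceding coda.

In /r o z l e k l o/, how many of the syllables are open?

1

Vowels present: o, e, o; each is a nucleus, giving 3 syllables.
σ1/σ2 boundary: /zl/; trying suffixes from longest down, /l/ is the first permitted one, so coda /z/ | onset /l/.
σ2/σ3 boundary: cluster /kl/ — the longest permitted-onset suffix is /l/; onset = /l/, preceding coda = /k/.
So the parse is roz.lek.lo.
Classifying each syllable: /roz/ (closed), /lek/ (closed), /lo/ (open).
Open syllables: 1.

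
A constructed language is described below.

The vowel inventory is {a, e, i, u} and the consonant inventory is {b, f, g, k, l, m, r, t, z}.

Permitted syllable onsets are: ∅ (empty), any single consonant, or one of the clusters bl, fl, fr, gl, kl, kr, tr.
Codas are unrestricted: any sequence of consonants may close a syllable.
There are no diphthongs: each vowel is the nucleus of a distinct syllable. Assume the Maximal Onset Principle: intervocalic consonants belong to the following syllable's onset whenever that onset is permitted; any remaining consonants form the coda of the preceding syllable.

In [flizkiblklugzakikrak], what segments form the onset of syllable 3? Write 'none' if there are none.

kl

The vowels are i, i, u, a, i, a — 6 nuclei, so 6 syllables.
σ1/σ2 boundary: cluster /zk/ — the longest permitted-onset suffix is /k/; onset = /k/, preceding coda = /z/.
σ2/σ3 boundary: /blkl/ splits as /bl/ + /kl/ (/kl/ is the longest suffix that is a licit onset).
σ3/σ4 boundary: /gz/; trying suffixes from longest down, /z/ is the first permitted one, so coda /g/ | onset /z/.
σ4/σ5 boundary: /k/ → onset of the next syllable (single consonants are always licit onsets).
σ5/σ6 boundary: cluster /kr/ — /kr/ is itself a permitted onset, so the whole cluster goes right; preceding coda = ∅.
So the parse is fliz.kibl.klug.za.ki.krak.
Syllable 3 is /klug/: onset /kl/, nucleus /u/, coda /g/.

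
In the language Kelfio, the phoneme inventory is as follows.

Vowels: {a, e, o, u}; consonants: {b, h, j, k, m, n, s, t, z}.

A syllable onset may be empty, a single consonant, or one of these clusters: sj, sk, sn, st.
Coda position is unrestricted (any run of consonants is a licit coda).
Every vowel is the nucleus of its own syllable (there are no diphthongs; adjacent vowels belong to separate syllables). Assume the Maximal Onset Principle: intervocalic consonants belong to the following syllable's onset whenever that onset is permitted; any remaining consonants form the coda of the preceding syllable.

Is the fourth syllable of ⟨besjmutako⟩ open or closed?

open

Nuclei (vowels): e, u, a, o → 4 syllables.
σ1/σ2 boundary: cluster /sjm/ — the longest permitted-onset suffix is /m/; onset = /m/, preceding coda = /sj/.
σ2/σ3 boundary: /t/ → onset of the next syllable (single consonants are always licit onsets).
σ3/σ4 boundary: /k/ is a single consonant, so it becomes the next onset.
Result: besj.mu.ta.ko.
Syllable 4 is /ko/; it ends in its nucleus with no coda, so it is open.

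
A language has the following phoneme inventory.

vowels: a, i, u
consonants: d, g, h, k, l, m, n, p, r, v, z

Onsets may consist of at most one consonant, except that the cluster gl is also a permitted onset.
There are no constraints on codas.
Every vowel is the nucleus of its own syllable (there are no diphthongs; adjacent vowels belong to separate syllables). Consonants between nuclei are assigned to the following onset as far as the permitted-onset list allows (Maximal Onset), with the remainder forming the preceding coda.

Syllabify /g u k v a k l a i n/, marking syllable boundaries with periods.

guk.vak.la.in

Vowels present: u, a, a, i; each is a nucleus, giving 4 syllables.
Between /u/ (V1) and /a/ (V2): /kv/ splits as /k/ + /v/ (/v/ is the longest suffix that is a licit onset).
Between /a/ (V2) and /a/ (V3): /kl/ — longest licit onset from the right is /l/, leaving /k/ as coda.
Between /a/ (V3) and /i/ (V4): no consonants, so the boundary falls immediately after /a/.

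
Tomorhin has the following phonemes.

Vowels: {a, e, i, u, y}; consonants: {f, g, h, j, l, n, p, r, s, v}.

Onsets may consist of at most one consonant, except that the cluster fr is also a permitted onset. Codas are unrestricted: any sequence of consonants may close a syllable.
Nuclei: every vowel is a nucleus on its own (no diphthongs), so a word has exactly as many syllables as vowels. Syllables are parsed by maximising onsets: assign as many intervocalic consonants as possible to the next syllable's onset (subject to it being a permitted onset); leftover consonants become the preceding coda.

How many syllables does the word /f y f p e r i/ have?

3

Vowels present: y, e, i; each is a nucleus, giving 3 syllables.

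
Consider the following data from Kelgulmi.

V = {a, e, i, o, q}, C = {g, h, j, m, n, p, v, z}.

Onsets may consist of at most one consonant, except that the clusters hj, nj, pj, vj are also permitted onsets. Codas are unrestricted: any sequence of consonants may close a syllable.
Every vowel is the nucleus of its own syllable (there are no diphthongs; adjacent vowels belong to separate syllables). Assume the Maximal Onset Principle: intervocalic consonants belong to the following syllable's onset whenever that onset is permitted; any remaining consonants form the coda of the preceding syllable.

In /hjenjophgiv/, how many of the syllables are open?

1

The vowels are e, o, i — 3 nuclei, so 3 syllables.
/e…o/ gap (V1→V2): /nj/ — entire cluster is a permitted onset → onset /nj/, coda ∅.
/o…i/ gap (V2→V3): /phg/ — longest licit onset from the right is /g/, leaving /ph/ as coda.
Syllabification: hje.njoph.giv.
Classifying each syllable: /hje/ (open), /njoph/ (closed), /giv/ (closed).
Open syllables: 1.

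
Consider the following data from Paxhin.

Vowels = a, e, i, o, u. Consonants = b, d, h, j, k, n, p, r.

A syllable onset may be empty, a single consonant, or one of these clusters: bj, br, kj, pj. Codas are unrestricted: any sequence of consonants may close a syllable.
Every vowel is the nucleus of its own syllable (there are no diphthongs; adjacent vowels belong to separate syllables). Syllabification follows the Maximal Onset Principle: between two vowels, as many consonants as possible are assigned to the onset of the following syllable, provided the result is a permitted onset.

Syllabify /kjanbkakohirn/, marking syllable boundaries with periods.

kjanb.ka.ko.hirn

The vowels are a, a, o, i — 4 nuclei, so 4 syllables.
Between /a/ (V1) and /a/ (V2): /nbk/; trying suffixes from longest down, /k/ is the first permitted one, so coda /nb/ | onset /k/.
Between /a/ (V2) and /o/ (V3): just /k/ — single C goes to the following onset.
Between /o/ (V3) and /i/ (V4): /h/ is a single consonant, so it becomes the next onset.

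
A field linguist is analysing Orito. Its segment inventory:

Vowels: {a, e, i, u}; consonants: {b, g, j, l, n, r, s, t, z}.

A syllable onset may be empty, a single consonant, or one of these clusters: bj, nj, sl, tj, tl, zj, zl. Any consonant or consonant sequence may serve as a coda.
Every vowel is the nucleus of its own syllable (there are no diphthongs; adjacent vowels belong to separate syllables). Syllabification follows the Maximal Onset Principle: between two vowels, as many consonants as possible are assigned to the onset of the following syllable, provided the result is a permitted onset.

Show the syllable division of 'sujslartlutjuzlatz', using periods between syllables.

suj.slar.tlu.tju.zlatz

The vowels are u, a, u, u, a — 5 nuclei, so 5 syllables.
V1 /u/ – V2 /a/: cluster /jsl/ — the longest permitted-onset suffix is /sl/; onset = /sl/, preceding coda = /j/.
V2 /a/ – V3 /u/: /rtl/ — longest licit onset from the right is /tl/, leaving /r/ as coda.
V3 /u/ – V4 /u/: /tj/ is a licit onset in full, so it all attaches to the next syllable.
V4 /u/ – V5 /a/: cluster /zl/ — /zl/ is itself a permitted onset, so the whole cluster goes right; preceding coda = ∅.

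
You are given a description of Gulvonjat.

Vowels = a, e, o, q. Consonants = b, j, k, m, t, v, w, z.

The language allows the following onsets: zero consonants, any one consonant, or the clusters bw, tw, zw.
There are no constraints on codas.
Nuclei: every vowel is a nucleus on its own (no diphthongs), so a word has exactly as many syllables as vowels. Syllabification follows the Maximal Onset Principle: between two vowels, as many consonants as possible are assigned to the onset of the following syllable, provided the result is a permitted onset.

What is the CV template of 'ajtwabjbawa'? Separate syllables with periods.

VC.CCVCC.CV.CV

Vowels present: a, a, a, a; each is a nucleus, giving 4 syllables.
Between /a/ (V1) and /a/ (V2): /jtw/ — longest licit onset from the right is /tw/, leaving /j/ as coda.
Between /a/ (V2) and /a/ (V3): /bjb/; trying suffixes from longest down, /b/ is the first permitted one, so coda /bj/ | onset /b/.
Between /a/ (V3) and /a/ (V4): /w/ is a single consonant, so it becomes the next onset.
Putting it together: aj.twabj.ba.wa.
Mapping each syllable to C/V: /aj/ → VC, /twabj/ → CCVCC, /ba/ → CV, /wa/ → CV.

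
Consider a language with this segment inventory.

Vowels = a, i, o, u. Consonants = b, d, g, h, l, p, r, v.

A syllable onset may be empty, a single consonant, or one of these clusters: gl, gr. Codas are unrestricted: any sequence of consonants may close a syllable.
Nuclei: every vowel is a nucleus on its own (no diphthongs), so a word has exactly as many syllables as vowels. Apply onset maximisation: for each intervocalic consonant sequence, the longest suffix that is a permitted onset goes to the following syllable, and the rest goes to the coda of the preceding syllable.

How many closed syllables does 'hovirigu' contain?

0

The vowels are o, i, i, u — 4 nuclei, so 4 syllables.
V1 /o/ – V2 /i/: just /v/ — single C goes to the following onset.
V2 /i/ – V3 /i/: just /r/ — single C goes to the following onset.
V3 /i/ – V4 /u/: /g/ → onset of the next syllable (single consonants are always licit onsets).
Putting it together: ho.vi.ri.gu.
Classifying each syllable: /ho/ (open), /vi/ (open), /ri/ (open), /gu/ (open).
Closed syllables: 0.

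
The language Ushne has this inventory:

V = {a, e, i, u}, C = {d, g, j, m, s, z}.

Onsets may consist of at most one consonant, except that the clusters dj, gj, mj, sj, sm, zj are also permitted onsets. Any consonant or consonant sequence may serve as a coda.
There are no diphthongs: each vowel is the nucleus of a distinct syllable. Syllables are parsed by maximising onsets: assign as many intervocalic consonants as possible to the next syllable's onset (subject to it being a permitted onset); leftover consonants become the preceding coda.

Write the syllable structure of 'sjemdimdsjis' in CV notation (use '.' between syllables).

Vowels present: e, i, i; each is a nucleus, giving 3 syllables.
σ1/σ2 boundary: /md/ — longest licit onset from the right is /d/, leaving /m/ as coda.
σ2/σ3 boundary: /mdsj/; trying suffixes from longest down, /sj/ is the first permitted one, so coda /md/ | onset /sj/.
Putting it together: sjem.dimd.sjis.
Mapping each syllable to C/V: /sjem/ → CCVC, /dimd/ → CVCC, /sjis/ → CCVC.

CCVC.CVCC.CCVC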